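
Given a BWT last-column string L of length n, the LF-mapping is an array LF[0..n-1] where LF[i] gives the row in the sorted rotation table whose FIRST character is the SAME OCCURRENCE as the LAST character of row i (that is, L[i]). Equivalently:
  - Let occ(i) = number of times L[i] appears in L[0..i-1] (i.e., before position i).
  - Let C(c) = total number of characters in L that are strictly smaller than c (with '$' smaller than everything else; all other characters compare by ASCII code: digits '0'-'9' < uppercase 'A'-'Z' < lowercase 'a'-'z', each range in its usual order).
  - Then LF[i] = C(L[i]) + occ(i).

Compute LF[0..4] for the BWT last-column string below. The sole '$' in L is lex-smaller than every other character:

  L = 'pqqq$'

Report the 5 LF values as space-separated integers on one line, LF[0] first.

Char counts: '$':1, 'p':1, 'q':3
C (first-col start): C('$')=0, C('p')=1, C('q')=2
L[0]='p': occ=0, LF[0]=C('p')+0=1+0=1
L[1]='q': occ=0, LF[1]=C('q')+0=2+0=2
L[2]='q': occ=1, LF[2]=C('q')+1=2+1=3
L[3]='q': occ=2, LF[3]=C('q')+2=2+2=4
L[4]='$': occ=0, LF[4]=C('$')+0=0+0=0

Answer: 1 2 3 4 0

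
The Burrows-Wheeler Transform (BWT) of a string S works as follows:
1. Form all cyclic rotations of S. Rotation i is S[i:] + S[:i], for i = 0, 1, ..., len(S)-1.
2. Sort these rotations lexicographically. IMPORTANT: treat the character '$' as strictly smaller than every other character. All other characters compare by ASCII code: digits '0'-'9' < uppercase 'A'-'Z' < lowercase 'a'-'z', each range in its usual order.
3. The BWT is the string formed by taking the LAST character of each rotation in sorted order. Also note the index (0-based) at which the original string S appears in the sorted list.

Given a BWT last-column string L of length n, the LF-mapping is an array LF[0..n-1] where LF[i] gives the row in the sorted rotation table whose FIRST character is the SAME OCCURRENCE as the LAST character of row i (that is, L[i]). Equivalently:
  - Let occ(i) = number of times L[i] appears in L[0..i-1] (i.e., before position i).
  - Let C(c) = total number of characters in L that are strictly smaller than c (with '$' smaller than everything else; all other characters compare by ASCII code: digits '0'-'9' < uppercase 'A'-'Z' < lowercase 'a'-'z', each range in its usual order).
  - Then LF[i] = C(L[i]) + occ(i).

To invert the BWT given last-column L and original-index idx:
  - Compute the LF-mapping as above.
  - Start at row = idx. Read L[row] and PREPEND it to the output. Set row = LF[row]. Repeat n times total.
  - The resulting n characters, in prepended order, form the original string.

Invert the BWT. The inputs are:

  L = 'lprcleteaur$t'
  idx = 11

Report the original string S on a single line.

LF mapping: 5 7 8 2 6 3 10 4 1 12 9 0 11
Walk LF starting at row 11, prepending L[row]:
  step 1: row=11, L[11]='$', prepend. Next row=LF[11]=0
  step 2: row=0, L[0]='l', prepend. Next row=LF[0]=5
  step 3: row=5, L[5]='e', prepend. Next row=LF[5]=3
  step 4: row=3, L[3]='c', prepend. Next row=LF[3]=2
  step 5: row=2, L[2]='r', prepend. Next row=LF[2]=8
  step 6: row=8, L[8]='a', prepend. Next row=LF[8]=1
  step 7: row=1, L[1]='p', prepend. Next row=LF[1]=7
  step 8: row=7, L[7]='e', prepend. Next row=LF[7]=4
  step 9: row=4, L[4]='l', prepend. Next row=LF[4]=6
  step 10: row=6, L[6]='t', prepend. Next row=LF[6]=10
  step 11: row=10, L[10]='r', prepend. Next row=LF[10]=9
  step 12: row=9, L[9]='u', prepend. Next row=LF[9]=12
  step 13: row=12, L[12]='t', prepend. Next row=LF[12]=11
Reversed output: turtleparcel$

Answer: turtleparcel$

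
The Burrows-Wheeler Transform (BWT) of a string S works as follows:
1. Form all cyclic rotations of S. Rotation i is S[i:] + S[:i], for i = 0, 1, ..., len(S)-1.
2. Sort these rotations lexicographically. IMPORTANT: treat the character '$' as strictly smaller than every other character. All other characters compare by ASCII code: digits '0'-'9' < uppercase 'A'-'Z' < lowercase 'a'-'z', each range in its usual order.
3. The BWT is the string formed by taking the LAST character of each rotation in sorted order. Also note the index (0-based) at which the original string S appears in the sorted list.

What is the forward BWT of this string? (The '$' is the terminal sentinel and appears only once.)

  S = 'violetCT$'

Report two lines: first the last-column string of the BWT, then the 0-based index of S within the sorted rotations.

All 9 rotations (rotation i = S[i:]+S[:i]):
  rot[0] = violetCT$
  rot[1] = ioletCT$v
  rot[2] = oletCT$vi
  rot[3] = letCT$vio
  rot[4] = etCT$viol
  rot[5] = tCT$viole
  rot[6] = CT$violet
  rot[7] = T$violetC
  rot[8] = $violetCT
Sorted (with $ < everything):
  sorted[0] = $violetCT  (last char: 'T')
  sorted[1] = CT$violet  (last char: 't')
  sorted[2] = T$violetC  (last char: 'C')
  sorted[3] = etCT$viol  (last char: 'l')
  sorted[4] = ioletCT$v  (last char: 'v')
  sorted[5] = letCT$vio  (last char: 'o')
  sorted[6] = oletCT$vi  (last char: 'i')
  sorted[7] = tCT$viole  (last char: 'e')
  sorted[8] = violetCT$  (last char: '$')
Last column: TtClvoie$
Original string S is at sorted index 8

Answer: TtClvoie$
8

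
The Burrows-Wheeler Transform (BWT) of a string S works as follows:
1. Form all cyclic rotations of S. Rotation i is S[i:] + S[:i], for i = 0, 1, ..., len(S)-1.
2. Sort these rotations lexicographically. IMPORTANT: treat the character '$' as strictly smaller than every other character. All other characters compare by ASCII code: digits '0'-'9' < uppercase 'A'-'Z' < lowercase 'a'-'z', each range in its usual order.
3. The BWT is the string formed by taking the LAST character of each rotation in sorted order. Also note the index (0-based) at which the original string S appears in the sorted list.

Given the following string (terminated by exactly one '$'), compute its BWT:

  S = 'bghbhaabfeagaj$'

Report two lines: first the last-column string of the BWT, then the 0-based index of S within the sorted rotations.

All 15 rotations (rotation i = S[i:]+S[:i]):
  rot[0] = bghbhaabfeagaj$
  rot[1] = ghbhaabfeagaj$b
  rot[2] = hbhaabfeagaj$bg
  rot[3] = bhaabfeagaj$bgh
  rot[4] = haabfeagaj$bghb
  rot[5] = aabfeagaj$bghbh
  rot[6] = abfeagaj$bghbha
  rot[7] = bfeagaj$bghbhaa
  rot[8] = feagaj$bghbhaab
  rot[9] = eagaj$bghbhaabf
  rot[10] = agaj$bghbhaabfe
  rot[11] = gaj$bghbhaabfea
  rot[12] = aj$bghbhaabfeag
  rot[13] = j$bghbhaabfeaga
  rot[14] = $bghbhaabfeagaj
Sorted (with $ < everything):
  sorted[0] = $bghbhaabfeagaj  (last char: 'j')
  sorted[1] = aabfeagaj$bghbh  (last char: 'h')
  sorted[2] = abfeagaj$bghbha  (last char: 'a')
  sorted[3] = agaj$bghbhaabfe  (last char: 'e')
  sorted[4] = aj$bghbhaabfeag  (last char: 'g')
  sorted[5] = bfeagaj$bghbhaa  (last char: 'a')
  sorted[6] = bghbhaabfeagaj$  (last char: '$')
  sorted[7] = bhaabfeagaj$bgh  (last char: 'h')
  sorted[8] = eagaj$bghbhaabf  (last char: 'f')
  sorted[9] = feagaj$bghbhaab  (last char: 'b')
  sorted[10] = gaj$bghbhaabfea  (last char: 'a')
  sorted[11] = ghbhaabfeagaj$b  (last char: 'b')
  sorted[12] = haabfeagaj$bghb  (last char: 'b')
  sorted[13] = hbhaabfeagaj$bg  (last char: 'g')
  sorted[14] = j$bghbhaabfeaga  (last char: 'a')
Last column: jhaega$hfbabbga
Original string S is at sorted index 6

Answer: jhaega$hfbabbga
6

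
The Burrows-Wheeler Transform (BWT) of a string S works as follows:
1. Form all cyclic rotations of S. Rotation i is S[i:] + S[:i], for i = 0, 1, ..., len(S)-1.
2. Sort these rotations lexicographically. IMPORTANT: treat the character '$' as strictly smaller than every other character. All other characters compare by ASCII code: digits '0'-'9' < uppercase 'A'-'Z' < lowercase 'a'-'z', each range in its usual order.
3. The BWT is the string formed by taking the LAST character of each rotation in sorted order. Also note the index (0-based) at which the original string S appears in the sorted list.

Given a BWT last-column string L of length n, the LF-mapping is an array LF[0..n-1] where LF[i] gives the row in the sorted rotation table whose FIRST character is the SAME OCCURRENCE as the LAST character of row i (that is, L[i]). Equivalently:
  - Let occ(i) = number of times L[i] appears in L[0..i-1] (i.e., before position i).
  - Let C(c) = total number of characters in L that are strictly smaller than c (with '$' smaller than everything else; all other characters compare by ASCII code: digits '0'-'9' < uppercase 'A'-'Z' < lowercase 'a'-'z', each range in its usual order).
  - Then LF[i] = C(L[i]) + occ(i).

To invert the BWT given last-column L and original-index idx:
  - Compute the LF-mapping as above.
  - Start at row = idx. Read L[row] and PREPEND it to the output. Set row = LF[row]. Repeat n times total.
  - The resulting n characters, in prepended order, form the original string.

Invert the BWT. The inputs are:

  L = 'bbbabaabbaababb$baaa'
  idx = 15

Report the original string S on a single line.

LF mapping: 10 11 12 1 13 2 3 14 15 4 5 16 6 17 18 0 19 7 8 9
Walk LF starting at row 15, prepending L[row]:
  step 1: row=15, L[15]='$', prepend. Next row=LF[15]=0
  step 2: row=0, L[0]='b', prepend. Next row=LF[0]=10
  step 3: row=10, L[10]='a', prepend. Next row=LF[10]=5
  step 4: row=5, L[5]='a', prepend. Next row=LF[5]=2
  step 5: row=2, L[2]='b', prepend. Next row=LF[2]=12
  step 6: row=12, L[12]='a', prepend. Next row=LF[12]=6
  step 7: row=6, L[6]='a', prepend. Next row=LF[6]=3
  step 8: row=3, L[3]='a', prepend. Next row=LF[3]=1
  step 9: row=1, L[1]='b', prepend. Next row=LF[1]=11
  step 10: row=11, L[11]='b', prepend. Next row=LF[11]=16
  step 11: row=16, L[16]='b', prepend. Next row=LF[16]=19
  step 12: row=19, L[19]='a', prepend. Next row=LF[19]=9
  step 13: row=9, L[9]='a', prepend. Next row=LF[9]=4
  step 14: row=4, L[4]='b', prepend. Next row=LF[4]=13
  step 15: row=13, L[13]='b', prepend. Next row=LF[13]=17
  step 16: row=17, L[17]='a', prepend. Next row=LF[17]=7
  step 17: row=7, L[7]='b', prepend. Next row=LF[7]=14
  step 18: row=14, L[14]='b', prepend. Next row=LF[14]=18
  step 19: row=18, L[18]='a', prepend. Next row=LF[18]=8
  step 20: row=8, L[8]='b', prepend. Next row=LF[8]=15
Reversed output: babbabbaabbbaaabaab$

Answer: babbabbaabbbaaabaab$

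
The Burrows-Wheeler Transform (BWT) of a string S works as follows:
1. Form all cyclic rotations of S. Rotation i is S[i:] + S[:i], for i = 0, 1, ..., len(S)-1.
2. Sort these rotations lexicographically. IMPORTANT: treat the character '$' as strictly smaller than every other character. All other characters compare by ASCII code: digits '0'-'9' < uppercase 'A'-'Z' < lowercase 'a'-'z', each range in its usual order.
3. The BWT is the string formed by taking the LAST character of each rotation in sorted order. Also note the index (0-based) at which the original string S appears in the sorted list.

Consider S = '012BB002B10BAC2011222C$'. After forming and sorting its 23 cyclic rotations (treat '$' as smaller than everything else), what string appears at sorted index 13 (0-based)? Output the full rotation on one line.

All 23 rotations (rotation i = S[i:]+S[:i]):
  rot[0] = 012BB002B10BAC2011222C$
  rot[1] = 12BB002B10BAC2011222C$0
  rot[2] = 2BB002B10BAC2011222C$01
  rot[3] = BB002B10BAC2011222C$012
  rot[4] = B002B10BAC2011222C$012B
  rot[5] = 002B10BAC2011222C$012BB
  rot[6] = 02B10BAC2011222C$012BB0
  rot[7] = 2B10BAC2011222C$012BB00
  rot[8] = B10BAC2011222C$012BB002
  rot[9] = 10BAC2011222C$012BB002B
  rot[10] = 0BAC2011222C$012BB002B1
  rot[11] = BAC2011222C$012BB002B10
  rot[12] = AC2011222C$012BB002B10B
  rot[13] = C2011222C$012BB002B10BA
  rot[14] = 2011222C$012BB002B10BAC
  rot[15] = 011222C$012BB002B10BAC2
  rot[16] = 11222C$012BB002B10BAC20
  rot[17] = 1222C$012BB002B10BAC201
  rot[18] = 222C$012BB002B10BAC2011
  rot[19] = 22C$012BB002B10BAC20112
  rot[20] = 2C$012BB002B10BAC201122
  rot[21] = C$012BB002B10BAC2011222
  rot[22] = $012BB002B10BAC2011222C
Sorted (with $ < everything):
  sorted[0] = $012BB002B10BAC2011222C
  sorted[1] = 002B10BAC2011222C$012BB
  sorted[2] = 011222C$012BB002B10BAC2
  sorted[3] = 012BB002B10BAC2011222C$
  sorted[4] = 02B10BAC2011222C$012BB0
  sorted[5] = 0BAC2011222C$012BB002B1
  sorted[6] = 10BAC2011222C$012BB002B
  sorted[7] = 11222C$012BB002B10BAC20
  sorted[8] = 1222C$012BB002B10BAC201
  sorted[9] = 12BB002B10BAC2011222C$0
  sorted[10] = 2011222C$012BB002B10BAC
  sorted[11] = 222C$012BB002B10BAC2011
  sorted[12] = 22C$012BB002B10BAC20112
  sorted[13] = 2B10BAC2011222C$012BB00
  sorted[14] = 2BB002B10BAC2011222C$01
  sorted[15] = 2C$012BB002B10BAC201122
  sorted[16] = AC2011222C$012BB002B10B
  sorted[17] = B002B10BAC2011222C$012B
  sorted[18] = B10BAC2011222C$012BB002
  sorted[19] = BAC2011222C$012BB002B10
  sorted[20] = BB002B10BAC2011222C$012
  sorted[21] = C$012BB002B10BAC2011222
  sorted[22] = C2011222C$012BB002B10BA
sorted[13] = 2B10BAC2011222C$012BB00

Answer: 2B10BAC2011222C$012BB00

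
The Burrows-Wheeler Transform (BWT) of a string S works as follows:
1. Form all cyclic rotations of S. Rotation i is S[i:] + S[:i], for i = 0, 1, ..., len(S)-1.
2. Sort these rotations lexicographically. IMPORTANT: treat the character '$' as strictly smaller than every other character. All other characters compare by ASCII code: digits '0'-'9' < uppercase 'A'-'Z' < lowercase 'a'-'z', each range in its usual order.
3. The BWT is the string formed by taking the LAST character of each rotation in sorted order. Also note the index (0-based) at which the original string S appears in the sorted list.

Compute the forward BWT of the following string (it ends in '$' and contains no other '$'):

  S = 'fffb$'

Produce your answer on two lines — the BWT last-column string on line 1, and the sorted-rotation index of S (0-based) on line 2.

All 5 rotations (rotation i = S[i:]+S[:i]):
  rot[0] = fffb$
  rot[1] = ffb$f
  rot[2] = fb$ff
  rot[3] = b$fff
  rot[4] = $fffb
Sorted (with $ < everything):
  sorted[0] = $fffb  (last char: 'b')
  sorted[1] = b$fff  (last char: 'f')
  sorted[2] = fb$ff  (last char: 'f')
  sorted[3] = ffb$f  (last char: 'f')
  sorted[4] = fffb$  (last char: '$')
Last column: bfff$
Original string S is at sorted index 4

Answer: bfff$
4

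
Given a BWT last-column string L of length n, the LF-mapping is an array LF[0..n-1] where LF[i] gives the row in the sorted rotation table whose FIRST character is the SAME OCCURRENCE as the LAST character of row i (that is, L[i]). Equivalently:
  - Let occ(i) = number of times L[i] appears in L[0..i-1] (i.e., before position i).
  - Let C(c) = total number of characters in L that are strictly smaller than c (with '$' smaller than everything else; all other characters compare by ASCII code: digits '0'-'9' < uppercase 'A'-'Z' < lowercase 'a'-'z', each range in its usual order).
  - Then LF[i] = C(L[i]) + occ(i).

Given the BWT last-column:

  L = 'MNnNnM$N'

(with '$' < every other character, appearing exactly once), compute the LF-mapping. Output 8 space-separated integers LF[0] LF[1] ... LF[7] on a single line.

Answer: 1 3 6 4 7 2 0 5

Derivation:
Char counts: '$':1, 'M':2, 'N':3, 'n':2
C (first-col start): C('$')=0, C('M')=1, C('N')=3, C('n')=6
L[0]='M': occ=0, LF[0]=C('M')+0=1+0=1
L[1]='N': occ=0, LF[1]=C('N')+0=3+0=3
L[2]='n': occ=0, LF[2]=C('n')+0=6+0=6
L[3]='N': occ=1, LF[3]=C('N')+1=3+1=4
L[4]='n': occ=1, LF[4]=C('n')+1=6+1=7
L[5]='M': occ=1, LF[5]=C('M')+1=1+1=2
L[6]='$': occ=0, LF[6]=C('$')+0=0+0=0
L[7]='N': occ=2, LF[7]=C('N')+2=3+2=5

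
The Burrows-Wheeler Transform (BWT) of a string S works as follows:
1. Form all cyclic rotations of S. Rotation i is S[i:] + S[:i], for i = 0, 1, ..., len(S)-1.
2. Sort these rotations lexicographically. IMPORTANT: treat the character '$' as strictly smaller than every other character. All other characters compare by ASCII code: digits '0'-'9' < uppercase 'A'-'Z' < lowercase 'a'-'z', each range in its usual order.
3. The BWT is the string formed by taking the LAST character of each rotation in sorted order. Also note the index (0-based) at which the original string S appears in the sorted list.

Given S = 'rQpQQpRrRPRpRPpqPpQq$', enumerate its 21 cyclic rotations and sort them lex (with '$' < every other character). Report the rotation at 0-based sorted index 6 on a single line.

All 21 rotations (rotation i = S[i:]+S[:i]):
  rot[0] = rQpQQpRrRPRpRPpqPpQq$
  rot[1] = QpQQpRrRPRpRPpqPpQq$r
  rot[2] = pQQpRrRPRpRPpqPpQq$rQ
  rot[3] = QQpRrRPRpRPpqPpQq$rQp
  rot[4] = QpRrRPRpRPpqPpQq$rQpQ
  rot[5] = pRrRPRpRPpqPpQq$rQpQQ
  rot[6] = RrRPRpRPpqPpQq$rQpQQp
  rot[7] = rRPRpRPpqPpQq$rQpQQpR
  rot[8] = RPRpRPpqPpQq$rQpQQpRr
  rot[9] = PRpRPpqPpQq$rQpQQpRrR
  rot[10] = RpRPpqPpQq$rQpQQpRrRP
  rot[11] = pRPpqPpQq$rQpQQpRrRPR
  rot[12] = RPpqPpQq$rQpQQpRrRPRp
  rot[13] = PpqPpQq$rQpQQpRrRPRpR
  rot[14] = pqPpQq$rQpQQpRrRPRpRP
  rot[15] = qPpQq$rQpQQpRrRPRpRPp
  rot[16] = PpQq$rQpQQpRrRPRpRPpq
  rot[17] = pQq$rQpQQpRrRPRpRPpqP
  rot[18] = Qq$rQpQQpRrRPRpRPpqPp
  rot[19] = q$rQpQQpRrRPRpRPpqPpQ
  rot[20] = $rQpQQpRrRPRpRPpqPpQq
Sorted (with $ < everything):
  sorted[0] = $rQpQQpRrRPRpRPpqPpQq
  sorted[1] = PRpRPpqPpQq$rQpQQpRrR
  sorted[2] = PpQq$rQpQQpRrRPRpRPpq
  sorted[3] = PpqPpQq$rQpQQpRrRPRpR
  sorted[4] = QQpRrRPRpRPpqPpQq$rQp
  sorted[5] = QpQQpRrRPRpRPpqPpQq$r
  sorted[6] = QpRrRPRpRPpqPpQq$rQpQ
  sorted[7] = Qq$rQpQQpRrRPRpRPpqPp
  sorted[8] = RPRpRPpqPpQq$rQpQQpRr
  sorted[9] = RPpqPpQq$rQpQQpRrRPRp
  sorted[10] = RpRPpqPpQq$rQpQQpRrRP
  sorted[11] = RrRPRpRPpqPpQq$rQpQQp
  sorted[12] = pQQpRrRPRpRPpqPpQq$rQ
  sorted[13] = pQq$rQpQQpRrRPRpRPpqP
  sorted[14] = pRPpqPpQq$rQpQQpRrRPR
  sorted[15] = pRrRPRpRPpqPpQq$rQpQQ
  sorted[16] = pqPpQq$rQpQQpRrRPRpRP
  sorted[17] = q$rQpQQpRrRPRpRPpqPpQ
  sorted[18] = qPpQq$rQpQQpRrRPRpRPp
  sorted[19] = rQpQQpRrRPRpRPpqPpQq$
  sorted[20] = rRPRpRPpqPpQq$rQpQQpR
sorted[6] = QpRrRPRpRPpqPpQq$rQpQ

Answer: QpRrRPRpRPpqPpQq$rQpQ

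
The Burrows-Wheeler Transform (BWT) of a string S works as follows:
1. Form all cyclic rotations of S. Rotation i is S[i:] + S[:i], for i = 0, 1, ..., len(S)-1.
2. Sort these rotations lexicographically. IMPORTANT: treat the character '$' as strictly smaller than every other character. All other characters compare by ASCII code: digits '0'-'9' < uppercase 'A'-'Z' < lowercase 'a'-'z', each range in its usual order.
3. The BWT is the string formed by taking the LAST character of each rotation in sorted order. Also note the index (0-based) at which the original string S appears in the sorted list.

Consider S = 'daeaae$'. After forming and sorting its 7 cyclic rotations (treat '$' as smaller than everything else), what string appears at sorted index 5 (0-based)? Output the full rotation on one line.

All 7 rotations (rotation i = S[i:]+S[:i]):
  rot[0] = daeaae$
  rot[1] = aeaae$d
  rot[2] = eaae$da
  rot[3] = aae$dae
  rot[4] = ae$daea
  rot[5] = e$daeaa
  rot[6] = $daeaae
Sorted (with $ < everything):
  sorted[0] = $daeaae
  sorted[1] = aae$dae
  sorted[2] = ae$daea
  sorted[3] = aeaae$d
  sorted[4] = daeaae$
  sorted[5] = e$daeaa
  sorted[6] = eaae$da
sorted[5] = e$daeaa

Answer: e$daeaa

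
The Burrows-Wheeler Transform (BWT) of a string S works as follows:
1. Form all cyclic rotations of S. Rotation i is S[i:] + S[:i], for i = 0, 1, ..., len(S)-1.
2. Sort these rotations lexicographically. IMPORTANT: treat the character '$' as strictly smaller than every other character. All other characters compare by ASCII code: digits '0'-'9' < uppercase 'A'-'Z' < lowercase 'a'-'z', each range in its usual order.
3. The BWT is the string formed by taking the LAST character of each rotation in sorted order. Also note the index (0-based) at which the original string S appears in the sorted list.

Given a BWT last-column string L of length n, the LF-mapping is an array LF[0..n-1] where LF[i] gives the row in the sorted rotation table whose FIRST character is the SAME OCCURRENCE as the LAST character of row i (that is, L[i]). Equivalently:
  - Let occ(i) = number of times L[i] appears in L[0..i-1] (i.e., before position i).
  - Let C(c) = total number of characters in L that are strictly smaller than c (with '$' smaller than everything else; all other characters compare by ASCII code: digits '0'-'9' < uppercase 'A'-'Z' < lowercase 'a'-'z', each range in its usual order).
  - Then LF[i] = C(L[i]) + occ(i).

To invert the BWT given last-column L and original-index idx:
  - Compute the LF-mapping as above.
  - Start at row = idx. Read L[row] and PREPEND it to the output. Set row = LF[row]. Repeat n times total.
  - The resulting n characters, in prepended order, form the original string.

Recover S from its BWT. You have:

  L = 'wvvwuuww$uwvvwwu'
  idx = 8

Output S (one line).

LF mapping: 9 5 6 10 1 2 11 12 0 3 13 7 8 14 15 4
Walk LF starting at row 8, prepending L[row]:
  step 1: row=8, L[8]='$', prepend. Next row=LF[8]=0
  step 2: row=0, L[0]='w', prepend. Next row=LF[0]=9
  step 3: row=9, L[9]='u', prepend. Next row=LF[9]=3
  step 4: row=3, L[3]='w', prepend. Next row=LF[3]=10
  step 5: row=10, L[10]='w', prepend. Next row=LF[10]=13
  step 6: row=13, L[13]='w', prepend. Next row=LF[13]=14
  step 7: row=14, L[14]='w', prepend. Next row=LF[14]=15
  step 8: row=15, L[15]='u', prepend. Next row=LF[15]=4
  step 9: row=4, L[4]='u', prepend. Next row=LF[4]=1
  step 10: row=1, L[1]='v', prepend. Next row=LF[1]=5
  step 11: row=5, L[5]='u', prepend. Next row=LF[5]=2
  step 12: row=2, L[2]='v', prepend. Next row=LF[2]=6
  step 13: row=6, L[6]='w', prepend. Next row=LF[6]=11
  step 14: row=11, L[11]='v', prepend. Next row=LF[11]=7
  step 15: row=7, L[7]='w', prepend. Next row=LF[7]=12
  step 16: row=12, L[12]='v', prepend. Next row=LF[12]=8
Reversed output: vwvwvuvuuwwwwuw$

Answer: vwvwvuvuuwwwwuw$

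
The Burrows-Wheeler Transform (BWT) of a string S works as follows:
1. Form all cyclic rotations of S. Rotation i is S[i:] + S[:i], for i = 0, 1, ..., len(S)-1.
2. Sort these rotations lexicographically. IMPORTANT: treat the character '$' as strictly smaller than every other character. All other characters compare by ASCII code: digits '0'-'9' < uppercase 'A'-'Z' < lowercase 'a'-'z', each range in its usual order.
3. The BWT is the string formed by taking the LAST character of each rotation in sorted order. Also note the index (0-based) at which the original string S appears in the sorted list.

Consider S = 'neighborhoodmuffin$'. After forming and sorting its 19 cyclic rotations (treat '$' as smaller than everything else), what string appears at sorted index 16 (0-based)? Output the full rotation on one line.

All 19 rotations (rotation i = S[i:]+S[:i]):
  rot[0] = neighborhoodmuffin$
  rot[1] = eighborhoodmuffin$n
  rot[2] = ighborhoodmuffin$ne
  rot[3] = ghborhoodmuffin$nei
  rot[4] = hborhoodmuffin$neig
  rot[5] = borhoodmuffin$neigh
  rot[6] = orhoodmuffin$neighb
  rot[7] = rhoodmuffin$neighbo
  rot[8] = hoodmuffin$neighbor
  rot[9] = oodmuffin$neighborh
  rot[10] = odmuffin$neighborho
  rot[11] = dmuffin$neighborhoo
  rot[12] = muffin$neighborhood
  rot[13] = uffin$neighborhoodm
  rot[14] = ffin$neighborhoodmu
  rot[15] = fin$neighborhoodmuf
  rot[16] = in$neighborhoodmuff
  rot[17] = n$neighborhoodmuffi
  rot[18] = $neighborhoodmuffin
Sorted (with $ < everything):
  sorted[0] = $neighborhoodmuffin
  sorted[1] = borhoodmuffin$neigh
  sorted[2] = dmuffin$neighborhoo
  sorted[3] = eighborhoodmuffin$n
  sorted[4] = ffin$neighborhoodmu
  sorted[5] = fin$neighborhoodmuf
  sorted[6] = ghborhoodmuffin$nei
  sorted[7] = hborhoodmuffin$neig
  sorted[8] = hoodmuffin$neighbor
  sorted[9] = ighborhoodmuffin$ne
  sorted[10] = in$neighborhoodmuff
  sorted[11] = muffin$neighborhood
  sorted[12] = n$neighborhoodmuffi
  sorted[13] = neighborhoodmuffin$
  sorted[14] = odmuffin$neighborho
  sorted[15] = oodmuffin$neighborh
  sorted[16] = orhoodmuffin$neighb
  sorted[17] = rhoodmuffin$neighbo
  sorted[18] = uffin$neighborhoodm
sorted[16] = orhoodmuffin$neighb

Answer: orhoodmuffin$neighb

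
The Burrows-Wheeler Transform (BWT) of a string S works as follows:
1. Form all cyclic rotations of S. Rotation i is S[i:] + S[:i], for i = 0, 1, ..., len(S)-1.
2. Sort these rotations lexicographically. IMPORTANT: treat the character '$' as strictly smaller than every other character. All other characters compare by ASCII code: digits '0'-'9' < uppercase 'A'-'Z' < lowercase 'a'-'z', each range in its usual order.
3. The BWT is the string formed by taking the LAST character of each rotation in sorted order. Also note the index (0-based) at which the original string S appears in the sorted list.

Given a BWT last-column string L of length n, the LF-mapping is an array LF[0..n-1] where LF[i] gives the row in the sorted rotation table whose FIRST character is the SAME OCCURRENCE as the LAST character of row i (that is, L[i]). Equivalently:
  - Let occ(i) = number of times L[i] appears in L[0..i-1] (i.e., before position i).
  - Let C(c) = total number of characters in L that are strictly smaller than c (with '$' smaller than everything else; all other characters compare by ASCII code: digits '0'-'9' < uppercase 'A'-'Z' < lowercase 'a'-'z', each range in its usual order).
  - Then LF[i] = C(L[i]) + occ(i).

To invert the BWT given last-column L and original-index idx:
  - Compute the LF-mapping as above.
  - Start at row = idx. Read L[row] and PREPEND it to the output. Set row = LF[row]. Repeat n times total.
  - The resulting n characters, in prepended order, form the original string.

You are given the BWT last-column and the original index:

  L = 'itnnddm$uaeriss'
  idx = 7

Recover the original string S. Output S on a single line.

LF mapping: 5 13 8 9 2 3 7 0 14 1 4 10 6 11 12
Walk LF starting at row 7, prepending L[row]:
  step 1: row=7, L[7]='$', prepend. Next row=LF[7]=0
  step 2: row=0, L[0]='i', prepend. Next row=LF[0]=5
  step 3: row=5, L[5]='d', prepend. Next row=LF[5]=3
  step 4: row=3, L[3]='n', prepend. Next row=LF[3]=9
  step 5: row=9, L[9]='a', prepend. Next row=LF[9]=1
  step 6: row=1, L[1]='t', prepend. Next row=LF[1]=13
  step 7: row=13, L[13]='s', prepend. Next row=LF[13]=11
  step 8: row=11, L[11]='r', prepend. Next row=LF[11]=10
  step 9: row=10, L[10]='e', prepend. Next row=LF[10]=4
  step 10: row=4, L[4]='d', prepend. Next row=LF[4]=2
  step 11: row=2, L[2]='n', prepend. Next row=LF[2]=8
  step 12: row=8, L[8]='u', prepend. Next row=LF[8]=14
  step 13: row=14, L[14]='s', prepend. Next row=LF[14]=12
  step 14: row=12, L[12]='i', prepend. Next row=LF[12]=6
  step 15: row=6, L[6]='m', prepend. Next row=LF[6]=7
Reversed output: misunderstandi$

Answer: misunderstandi$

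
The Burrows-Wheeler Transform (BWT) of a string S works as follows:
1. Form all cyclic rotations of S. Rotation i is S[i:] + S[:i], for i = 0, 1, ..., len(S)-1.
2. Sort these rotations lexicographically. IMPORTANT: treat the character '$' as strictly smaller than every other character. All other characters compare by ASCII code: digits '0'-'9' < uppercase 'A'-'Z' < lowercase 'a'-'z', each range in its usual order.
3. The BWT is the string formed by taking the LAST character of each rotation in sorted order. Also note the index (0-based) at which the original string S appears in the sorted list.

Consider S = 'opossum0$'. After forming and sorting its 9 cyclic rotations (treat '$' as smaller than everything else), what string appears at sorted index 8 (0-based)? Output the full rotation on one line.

All 9 rotations (rotation i = S[i:]+S[:i]):
  rot[0] = opossum0$
  rot[1] = possum0$o
  rot[2] = ossum0$op
  rot[3] = ssum0$opo
  rot[4] = sum0$opos
  rot[5] = um0$oposs
  rot[6] = m0$opossu
  rot[7] = 0$opossum
  rot[8] = $opossum0
Sorted (with $ < everything):
  sorted[0] = $opossum0
  sorted[1] = 0$opossum
  sorted[2] = m0$opossu
  sorted[3] = opossum0$
  sorted[4] = ossum0$op
  sorted[5] = possum0$o
  sorted[6] = ssum0$opo
  sorted[7] = sum0$opos
  sorted[8] = um0$oposs
sorted[8] = um0$oposs

Answer: um0$oposs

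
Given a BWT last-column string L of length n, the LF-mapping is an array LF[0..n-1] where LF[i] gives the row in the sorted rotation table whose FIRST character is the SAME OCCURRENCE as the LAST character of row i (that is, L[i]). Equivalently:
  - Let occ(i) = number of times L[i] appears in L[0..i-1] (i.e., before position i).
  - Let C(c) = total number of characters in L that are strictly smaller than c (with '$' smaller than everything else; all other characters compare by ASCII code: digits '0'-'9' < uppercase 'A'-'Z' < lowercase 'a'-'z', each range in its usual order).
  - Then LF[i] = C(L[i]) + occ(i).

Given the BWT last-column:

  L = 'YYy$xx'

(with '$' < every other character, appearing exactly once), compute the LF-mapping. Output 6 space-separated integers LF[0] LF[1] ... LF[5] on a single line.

Answer: 1 2 5 0 3 4

Derivation:
Char counts: '$':1, 'Y':2, 'x':2, 'y':1
C (first-col start): C('$')=0, C('Y')=1, C('x')=3, C('y')=5
L[0]='Y': occ=0, LF[0]=C('Y')+0=1+0=1
L[1]='Y': occ=1, LF[1]=C('Y')+1=1+1=2
L[2]='y': occ=0, LF[2]=C('y')+0=5+0=5
L[3]='$': occ=0, LF[3]=C('$')+0=0+0=0
L[4]='x': occ=0, LF[4]=C('x')+0=3+0=3
L[5]='x': occ=1, LF[5]=C('x')+1=3+1=4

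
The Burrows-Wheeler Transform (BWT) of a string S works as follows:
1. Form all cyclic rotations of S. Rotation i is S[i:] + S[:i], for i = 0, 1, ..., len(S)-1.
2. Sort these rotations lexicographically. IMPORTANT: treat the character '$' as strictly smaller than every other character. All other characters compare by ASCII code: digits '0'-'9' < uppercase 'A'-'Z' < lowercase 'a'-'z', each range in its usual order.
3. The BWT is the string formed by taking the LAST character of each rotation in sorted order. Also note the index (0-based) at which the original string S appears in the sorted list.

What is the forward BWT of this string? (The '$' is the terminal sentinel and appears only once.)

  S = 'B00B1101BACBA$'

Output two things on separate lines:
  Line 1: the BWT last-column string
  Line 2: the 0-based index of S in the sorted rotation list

Answer: AB101B0BB$0C1A
9

Derivation:
All 14 rotations (rotation i = S[i:]+S[:i]):
  rot[0] = B00B1101BACBA$
  rot[1] = 00B1101BACBA$B
  rot[2] = 0B1101BACBA$B0
  rot[3] = B1101BACBA$B00
  rot[4] = 1101BACBA$B00B
  rot[5] = 101BACBA$B00B1
  rot[6] = 01BACBA$B00B11
  rot[7] = 1BACBA$B00B110
  rot[8] = BACBA$B00B1101
  rot[9] = ACBA$B00B1101B
  rot[10] = CBA$B00B1101BA
  rot[11] = BA$B00B1101BAC
  rot[12] = A$B00B1101BACB
  rot[13] = $B00B1101BACBA
Sorted (with $ < everything):
  sorted[0] = $B00B1101BACBA  (last char: 'A')
  sorted[1] = 00B1101BACBA$B  (last char: 'B')
  sorted[2] = 01BACBA$B00B11  (last char: '1')
  sorted[3] = 0B1101BACBA$B0  (last char: '0')
  sorted[4] = 101BACBA$B00B1  (last char: '1')
  sorted[5] = 1101BACBA$B00B  (last char: 'B')
  sorted[6] = 1BACBA$B00B110  (last char: '0')
  sorted[7] = A$B00B1101BACB  (last char: 'B')
  sorted[8] = ACBA$B00B1101B  (last char: 'B')
  sorted[9] = B00B1101BACBA$  (last char: '$')
  sorted[10] = B1101BACBA$B00  (last char: '0')
  sorted[11] = BA$B00B1101BAC  (last char: 'C')
  sorted[12] = BACBA$B00B1101  (last char: '1')
  sorted[13] = CBA$B00B1101BA  (last char: 'A')
Last column: AB101B0BB$0C1A
Original string S is at sorted index 9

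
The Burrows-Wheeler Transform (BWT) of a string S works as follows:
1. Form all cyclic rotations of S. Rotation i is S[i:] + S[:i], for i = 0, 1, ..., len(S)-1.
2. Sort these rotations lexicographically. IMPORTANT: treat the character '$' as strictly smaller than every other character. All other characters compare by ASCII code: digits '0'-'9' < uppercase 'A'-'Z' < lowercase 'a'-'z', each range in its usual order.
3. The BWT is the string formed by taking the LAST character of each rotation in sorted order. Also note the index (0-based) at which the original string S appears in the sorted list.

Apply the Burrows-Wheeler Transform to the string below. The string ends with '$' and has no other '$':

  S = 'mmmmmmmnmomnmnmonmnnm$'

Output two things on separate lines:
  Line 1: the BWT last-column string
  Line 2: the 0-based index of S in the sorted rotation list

Answer: mn$mmmmmomnnnnnmommmmm
2

Derivation:
All 22 rotations (rotation i = S[i:]+S[:i]):
  rot[0] = mmmmmmmnmomnmnmonmnnm$
  rot[1] = mmmmmmnmomnmnmonmnnm$m
  rot[2] = mmmmmnmomnmnmonmnnm$mm
  rot[3] = mmmmnmomnmnmonmnnm$mmm
  rot[4] = mmmnmomnmnmonmnnm$mmmm
  rot[5] = mmnmomnmnmonmnnm$mmmmm
  rot[6] = mnmomnmnmonmnnm$mmmmmm
  rot[7] = nmomnmnmonmnnm$mmmmmmm
  rot[8] = momnmnmonmnnm$mmmmmmmn
  rot[9] = omnmnmonmnnm$mmmmmmmnm
  rot[10] = mnmnmonmnnm$mmmmmmmnmo
  rot[11] = nmnmonmnnm$mmmmmmmnmom
  rot[12] = mnmonmnnm$mmmmmmmnmomn
  rot[13] = nmonmnnm$mmmmmmmnmomnm
  rot[14] = monmnnm$mmmmmmmnmomnmn
  rot[15] = onmnnm$mmmmmmmnmomnmnm
  rot[16] = nmnnm$mmmmmmmnmomnmnmo
  rot[17] = mnnm$mmmmmmmnmomnmnmon
  rot[18] = nnm$mmmmmmmnmomnmnmonm
  rot[19] = nm$mmmmmmmnmomnmnmonmn
  rot[20] = m$mmmmmmmnmomnmnmonmnn
  rot[21] = $mmmmmmmnmomnmnmonmnnm
Sorted (with $ < everything):
  sorted[0] = $mmmmmmmnmomnmnmonmnnm  (last char: 'm')
  sorted[1] = m$mmmmmmmnmomnmnmonmnn  (last char: 'n')
  sorted[2] = mmmmmmmnmomnmnmonmnnm$  (last char: '$')
  sorted[3] = mmmmmmnmomnmnmonmnnm$m  (last char: 'm')
  sorted[4] = mmmmmnmomnmnmonmnnm$mm  (last char: 'm')
  sorted[5] = mmmmnmomnmnmonmnnm$mmm  (last char: 'm')
  sorted[6] = mmmnmomnmnmonmnnm$mmmm  (last char: 'm')
  sorted[7] = mmnmomnmnmonmnnm$mmmmm  (last char: 'm')
  sorted[8] = mnmnmonmnnm$mmmmmmmnmo  (last char: 'o')
  sorted[9] = mnmomnmnmonmnnm$mmmmmm  (last char: 'm')
  sorted[10] = mnmonmnnm$mmmmmmmnmomn  (last char: 'n')
  sorted[11] = mnnm$mmmmmmmnmomnmnmon  (last char: 'n')
  sorted[12] = momnmnmonmnnm$mmmmmmmn  (last char: 'n')
  sorted[13] = monmnnm$mmmmmmmnmomnmn  (last char: 'n')
  sorted[14] = nm$mmmmmmmnmomnmnmonmn  (last char: 'n')
  sorted[15] = nmnmonmnnm$mmmmmmmnmom  (last char: 'm')
  sorted[16] = nmnnm$mmmmmmmnmomnmnmo  (last char: 'o')
  sorted[17] = nmomnmnmonmnnm$mmmmmmm  (last char: 'm')
  sorted[18] = nmonmnnm$mmmmmmmnmomnm  (last char: 'm')
  sorted[19] = nnm$mmmmmmmnmomnmnmonm  (last char: 'm')
  sorted[20] = omnmnmonmnnm$mmmmmmmnm  (last char: 'm')
  sorted[21] = onmnnm$mmmmmmmnmomnmnm  (last char: 'm')
Last column: mn$mmmmmomnnnnnmommmmm
Original string S is at sorted index 2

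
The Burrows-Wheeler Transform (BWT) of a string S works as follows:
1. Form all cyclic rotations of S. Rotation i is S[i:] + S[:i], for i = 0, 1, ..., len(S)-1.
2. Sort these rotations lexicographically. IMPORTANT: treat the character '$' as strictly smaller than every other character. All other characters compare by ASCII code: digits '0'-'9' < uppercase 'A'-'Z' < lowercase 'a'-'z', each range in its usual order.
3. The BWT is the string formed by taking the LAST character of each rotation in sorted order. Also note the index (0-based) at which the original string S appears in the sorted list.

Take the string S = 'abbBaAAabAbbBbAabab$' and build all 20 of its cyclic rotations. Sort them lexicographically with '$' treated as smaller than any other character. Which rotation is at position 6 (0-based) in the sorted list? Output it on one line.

Answer: BbAabab$abbBaAAabAbb

Derivation:
All 20 rotations (rotation i = S[i:]+S[:i]):
  rot[0] = abbBaAAabAbbBbAabab$
  rot[1] = bbBaAAabAbbBbAabab$a
  rot[2] = bBaAAabAbbBbAabab$ab
  rot[3] = BaAAabAbbBbAabab$abb
  rot[4] = aAAabAbbBbAabab$abbB
  rot[5] = AAabAbbBbAabab$abbBa
  rot[6] = AabAbbBbAabab$abbBaA
  rot[7] = abAbbBbAabab$abbBaAA
  rot[8] = bAbbBbAabab$abbBaAAa
  rot[9] = AbbBbAabab$abbBaAAab
  rot[10] = bbBbAabab$abbBaAAabA
  rot[11] = bBbAabab$abbBaAAabAb
  rot[12] = BbAabab$abbBaAAabAbb
  rot[13] = bAabab$abbBaAAabAbbB
  rot[14] = Aabab$abbBaAAabAbbBb
  rot[15] = abab$abbBaAAabAbbBbA
  rot[16] = bab$abbBaAAabAbbBbAa
  rot[17] = ab$abbBaAAabAbbBbAab
  rot[18] = b$abbBaAAabAbbBbAaba
  rot[19] = $abbBaAAabAbbBbAabab
Sorted (with $ < everything):
  sorted[0] = $abbBaAAabAbbBbAabab
  sorted[1] = AAabAbbBbAabab$abbBa
  sorted[2] = AabAbbBbAabab$abbBaA
  sorted[3] = Aabab$abbBaAAabAbbBb
  sorted[4] = AbbBbAabab$abbBaAAab
  sorted[5] = BaAAabAbbBbAabab$abb
  sorted[6] = BbAabab$abbBaAAabAbb
  sorted[7] = aAAabAbbBbAabab$abbB
  sorted[8] = ab$abbBaAAabAbbBbAab
  sorted[9] = abAbbBbAabab$abbBaAA
  sorted[10] = abab$abbBaAAabAbbBbA
  sorted[11] = abbBaAAabAbbBbAabab$
  sorted[12] = b$abbBaAAabAbbBbAaba
  sorted[13] = bAabab$abbBaAAabAbbB
  sorted[14] = bAbbBbAabab$abbBaAAa
  sorted[15] = bBaAAabAbbBbAabab$ab
  sorted[16] = bBbAabab$abbBaAAabAb
  sorted[17] = bab$abbBaAAabAbbBbAa
  sorted[18] = bbBaAAabAbbBbAabab$a
  sorted[19] = bbBbAabab$abbBaAAabA
sorted[6] = BbAabab$abbBaAAabAbb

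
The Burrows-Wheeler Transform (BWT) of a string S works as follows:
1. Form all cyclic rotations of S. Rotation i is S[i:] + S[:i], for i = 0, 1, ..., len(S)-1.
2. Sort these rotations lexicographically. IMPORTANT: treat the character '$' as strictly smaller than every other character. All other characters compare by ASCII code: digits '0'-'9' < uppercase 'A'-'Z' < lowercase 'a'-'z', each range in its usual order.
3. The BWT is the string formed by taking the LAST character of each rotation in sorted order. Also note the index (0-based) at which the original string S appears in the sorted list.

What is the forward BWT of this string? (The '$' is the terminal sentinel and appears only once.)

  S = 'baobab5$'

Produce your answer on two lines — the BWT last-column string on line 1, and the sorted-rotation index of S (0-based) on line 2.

Answer: 5bbbao$a
6

Derivation:
All 8 rotations (rotation i = S[i:]+S[:i]):
  rot[0] = baobab5$
  rot[1] = aobab5$b
  rot[2] = obab5$ba
  rot[3] = bab5$bao
  rot[4] = ab5$baob
  rot[5] = b5$baoba
  rot[6] = 5$baobab
  rot[7] = $baobab5
Sorted (with $ < everything):
  sorted[0] = $baobab5  (last char: '5')
  sorted[1] = 5$baobab  (last char: 'b')
  sorted[2] = ab5$baob  (last char: 'b')
  sorted[3] = aobab5$b  (last char: 'b')
  sorted[4] = b5$baoba  (last char: 'a')
  sorted[5] = bab5$bao  (last char: 'o')
  sorted[6] = baobab5$  (last char: '$')
  sorted[7] = obab5$ba  (last char: 'a')
Last column: 5bbbao$a
Original string S is at sorted index 6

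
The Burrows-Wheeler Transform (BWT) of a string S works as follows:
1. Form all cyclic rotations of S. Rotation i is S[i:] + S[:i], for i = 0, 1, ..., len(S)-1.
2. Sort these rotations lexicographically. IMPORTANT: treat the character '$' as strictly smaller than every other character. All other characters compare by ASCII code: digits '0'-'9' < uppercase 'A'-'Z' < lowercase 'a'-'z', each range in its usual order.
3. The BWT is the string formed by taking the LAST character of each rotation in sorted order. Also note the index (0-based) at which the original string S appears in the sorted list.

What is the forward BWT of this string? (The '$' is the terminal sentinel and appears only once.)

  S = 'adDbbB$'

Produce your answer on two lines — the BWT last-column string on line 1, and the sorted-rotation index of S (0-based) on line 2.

Answer: Bbd$bDa
3

Derivation:
All 7 rotations (rotation i = S[i:]+S[:i]):
  rot[0] = adDbbB$
  rot[1] = dDbbB$a
  rot[2] = DbbB$ad
  rot[3] = bbB$adD
  rot[4] = bB$adDb
  rot[5] = B$adDbb
  rot[6] = $adDbbB
Sorted (with $ < everything):
  sorted[0] = $adDbbB  (last char: 'B')
  sorted[1] = B$adDbb  (last char: 'b')
  sorted[2] = DbbB$ad  (last char: 'd')
  sorted[3] = adDbbB$  (last char: '$')
  sorted[4] = bB$adDb  (last char: 'b')
  sorted[5] = bbB$adD  (last char: 'D')
  sorted[6] = dDbbB$a  (last char: 'a')
Last column: Bbd$bDa
Original string S is at sorted index 3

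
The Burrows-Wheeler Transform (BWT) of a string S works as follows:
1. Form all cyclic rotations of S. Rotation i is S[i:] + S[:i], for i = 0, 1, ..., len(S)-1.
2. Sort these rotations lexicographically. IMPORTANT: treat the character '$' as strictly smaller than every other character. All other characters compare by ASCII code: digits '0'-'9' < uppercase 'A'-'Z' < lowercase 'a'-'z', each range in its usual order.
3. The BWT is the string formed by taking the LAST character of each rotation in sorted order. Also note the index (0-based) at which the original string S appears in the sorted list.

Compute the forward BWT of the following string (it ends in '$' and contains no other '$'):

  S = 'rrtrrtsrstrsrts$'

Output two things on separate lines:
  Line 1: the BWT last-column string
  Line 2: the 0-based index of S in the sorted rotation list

Answer: s$ttsrsrttrrrsrr
1

Derivation:
All 16 rotations (rotation i = S[i:]+S[:i]):
  rot[0] = rrtrrtsrstrsrts$
  rot[1] = rtrrtsrstrsrts$r
  rot[2] = trrtsrstrsrts$rr
  rot[3] = rrtsrstrsrts$rrt
  rot[4] = rtsrstrsrts$rrtr
  rot[5] = tsrstrsrts$rrtrr
  rot[6] = srstrsrts$rrtrrt
  rot[7] = rstrsrts$rrtrrts
  rot[8] = strsrts$rrtrrtsr
  rot[9] = trsrts$rrtrrtsrs
  rot[10] = rsrts$rrtrrtsrst
  rot[11] = srts$rrtrrtsrstr
  rot[12] = rts$rrtrrtsrstrs
  rot[13] = ts$rrtrrtsrstrsr
  rot[14] = s$rrtrrtsrstrsrt
  rot[15] = $rrtrrtsrstrsrts
Sorted (with $ < everything):
  sorted[0] = $rrtrrtsrstrsrts  (last char: 's')
  sorted[1] = rrtrrtsrstrsrts$  (last char: '$')
  sorted[2] = rrtsrstrsrts$rrt  (last char: 't')
  sorted[3] = rsrts$rrtrrtsrst  (last char: 't')
  sorted[4] = rstrsrts$rrtrrts  (last char: 's')
  sorted[5] = rtrrtsrstrsrts$r  (last char: 'r')
  sorted[6] = rts$rrtrrtsrstrs  (last char: 's')
  sorted[7] = rtsrstrsrts$rrtr  (last char: 'r')
  sorted[8] = s$rrtrrtsrstrsrt  (last char: 't')
  sorted[9] = srstrsrts$rrtrrt  (last char: 't')
  sorted[10] = srts$rrtrrtsrstr  (last char: 'r')
  sorted[11] = strsrts$rrtrrtsr  (last char: 'r')
  sorted[12] = trrtsrstrsrts$rr  (last char: 'r')
  sorted[13] = trsrts$rrtrrtsrs  (last char: 's')
  sorted[14] = ts$rrtrrtsrstrsr  (last char: 'r')
  sorted[15] = tsrstrsrts$rrtrr  (last char: 'r')
Last column: s$ttsrsrttrrrsrr
Original string S is at sorted index 1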